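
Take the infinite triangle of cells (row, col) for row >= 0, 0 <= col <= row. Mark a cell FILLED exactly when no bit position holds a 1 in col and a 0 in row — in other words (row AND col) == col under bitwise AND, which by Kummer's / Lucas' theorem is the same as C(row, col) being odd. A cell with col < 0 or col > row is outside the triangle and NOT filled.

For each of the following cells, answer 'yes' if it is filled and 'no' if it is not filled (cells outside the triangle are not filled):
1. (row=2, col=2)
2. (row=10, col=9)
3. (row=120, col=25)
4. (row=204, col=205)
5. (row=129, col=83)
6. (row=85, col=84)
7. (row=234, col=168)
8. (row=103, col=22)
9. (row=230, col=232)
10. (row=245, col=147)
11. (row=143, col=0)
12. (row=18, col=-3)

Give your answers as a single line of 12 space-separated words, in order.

Answer: yes no no no no yes yes no no no yes no

Derivation:
(2,2): row=0b10, col=0b10, row AND col = 0b10 = 2; 2 == 2 -> filled
(10,9): row=0b1010, col=0b1001, row AND col = 0b1000 = 8; 8 != 9 -> empty
(120,25): row=0b1111000, col=0b11001, row AND col = 0b11000 = 24; 24 != 25 -> empty
(204,205): col outside [0, 204] -> not filled
(129,83): row=0b10000001, col=0b1010011, row AND col = 0b1 = 1; 1 != 83 -> empty
(85,84): row=0b1010101, col=0b1010100, row AND col = 0b1010100 = 84; 84 == 84 -> filled
(234,168): row=0b11101010, col=0b10101000, row AND col = 0b10101000 = 168; 168 == 168 -> filled
(103,22): row=0b1100111, col=0b10110, row AND col = 0b110 = 6; 6 != 22 -> empty
(230,232): col outside [0, 230] -> not filled
(245,147): row=0b11110101, col=0b10010011, row AND col = 0b10010001 = 145; 145 != 147 -> empty
(143,0): row=0b10001111, col=0b0, row AND col = 0b0 = 0; 0 == 0 -> filled
(18,-3): col outside [0, 18] -> not filled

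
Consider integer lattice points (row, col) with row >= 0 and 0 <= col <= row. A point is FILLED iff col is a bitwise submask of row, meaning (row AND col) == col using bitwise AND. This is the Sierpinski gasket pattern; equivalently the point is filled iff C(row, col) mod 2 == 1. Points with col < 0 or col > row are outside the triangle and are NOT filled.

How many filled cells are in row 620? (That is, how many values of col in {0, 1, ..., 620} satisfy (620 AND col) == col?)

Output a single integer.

Answer: 32

Derivation:
620 in binary = 1001101100
popcount(620) = number of 1-bits in 1001101100 = 5
A col c satisfies (620 AND c) == c iff every set bit of c is also set in 620; each of the 5 set bits of 620 can independently be on or off in c.
count = 2^5 = 32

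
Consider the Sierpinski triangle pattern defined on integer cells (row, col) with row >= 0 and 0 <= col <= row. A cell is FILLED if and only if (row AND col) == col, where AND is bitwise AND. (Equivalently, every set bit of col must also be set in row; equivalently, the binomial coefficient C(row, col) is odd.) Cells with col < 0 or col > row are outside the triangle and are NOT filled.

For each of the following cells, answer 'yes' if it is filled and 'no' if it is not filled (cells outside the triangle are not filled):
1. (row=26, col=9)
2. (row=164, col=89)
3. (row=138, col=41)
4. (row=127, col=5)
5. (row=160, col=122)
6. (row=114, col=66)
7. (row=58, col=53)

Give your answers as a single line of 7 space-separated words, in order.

(26,9): row=0b11010, col=0b1001, row AND col = 0b1000 = 8; 8 != 9 -> empty
(164,89): row=0b10100100, col=0b1011001, row AND col = 0b0 = 0; 0 != 89 -> empty
(138,41): row=0b10001010, col=0b101001, row AND col = 0b1000 = 8; 8 != 41 -> empty
(127,5): row=0b1111111, col=0b101, row AND col = 0b101 = 5; 5 == 5 -> filled
(160,122): row=0b10100000, col=0b1111010, row AND col = 0b100000 = 32; 32 != 122 -> empty
(114,66): row=0b1110010, col=0b1000010, row AND col = 0b1000010 = 66; 66 == 66 -> filled
(58,53): row=0b111010, col=0b110101, row AND col = 0b110000 = 48; 48 != 53 -> empty

Answer: no no no yes no yes no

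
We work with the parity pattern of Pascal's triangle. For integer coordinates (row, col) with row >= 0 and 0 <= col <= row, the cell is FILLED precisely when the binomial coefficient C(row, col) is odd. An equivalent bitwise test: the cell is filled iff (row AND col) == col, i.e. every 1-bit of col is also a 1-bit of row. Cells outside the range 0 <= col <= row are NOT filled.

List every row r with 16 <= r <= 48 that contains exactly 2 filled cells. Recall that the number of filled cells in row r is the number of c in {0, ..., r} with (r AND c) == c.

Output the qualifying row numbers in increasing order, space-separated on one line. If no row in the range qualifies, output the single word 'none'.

Row r has 2^popcount(r) filled cells, so we need popcount(r) = log2(2) = 1.
Scan r = 16..48 and keep those with exactly 1 one-bits:
r=16=10000 popcount=1 -> KEEP
r=17=10001 popcount=2 -> skip
r=18=10010 popcount=2 -> skip
r=19=10011 popcount=3 -> skip
r=20=10100 popcount=2 -> skip
r=21=10101 popcount=3 -> skip
r=22=10110 popcount=3 -> skip
r=23=10111 popcount=4 -> skip
r=24=11000 popcount=2 -> skip
r=25=11001 popcount=3 -> skip
r=26=11010 popcount=3 -> skip
r=27=11011 popcount=4 -> skip
r=28=11100 popcount=3 -> skip
r=29=11101 popcount=4 -> skip
r=30=11110 popcount=4 -> skip
r=31=11111 popcount=5 -> skip
r=32=100000 popcount=1 -> KEEP
r=33=100001 popcount=2 -> skip
r=34=100010 popcount=2 -> skip
r=35=100011 popcount=3 -> skip
r=36=100100 popcount=2 -> skip
r=37=100101 popcount=3 -> skip
r=38=100110 popcount=3 -> skip
r=39=100111 popcount=4 -> skip
r=40=101000 popcount=2 -> skip
r=41=101001 popcount=3 -> skip
r=42=101010 popcount=3 -> skip
r=43=101011 popcount=4 -> skip
r=44=101100 popcount=3 -> skip
r=45=101101 popcount=4 -> skip
r=46=101110 popcount=4 -> skip
r=47=101111 popcount=5 -> skip
r=48=110000 popcount=2 -> skip
Kept rows: 16 32

Answer: 16 32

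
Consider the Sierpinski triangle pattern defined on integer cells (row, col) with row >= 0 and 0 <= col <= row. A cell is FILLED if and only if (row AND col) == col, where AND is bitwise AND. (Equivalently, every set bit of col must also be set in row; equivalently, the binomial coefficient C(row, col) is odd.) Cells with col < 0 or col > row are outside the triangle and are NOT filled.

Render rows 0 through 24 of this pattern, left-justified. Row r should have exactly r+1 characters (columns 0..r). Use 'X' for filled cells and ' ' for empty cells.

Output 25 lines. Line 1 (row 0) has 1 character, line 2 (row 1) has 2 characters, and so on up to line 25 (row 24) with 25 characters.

Answer: X
XX
X X
XXXX
X   X
XX  XX
X X X X
XXXXXXXX
X       X
XX      XX
X X     X X
XXXX    XXXX
X   X   X   X
XX  XX  XX  XX
X X X X X X X X
XXXXXXXXXXXXXXXX
X               X
XX              XX
X X             X X
XXXX            XXXX
X   X           X   X
XX  XX          XX  XX
X X X X         X X X X
XXXXXXXX        XXXXXXXX
X       X       X       X

Derivation:
r0=0: X
r1=1: XX
r2=10: X X
r3=11: XXXX
r4=100: X   X
r5=101: XX  XX
r6=110: X X X X
r7=111: XXXXXXXX
r8=1000: X       X
r9=1001: XX      XX
r10=1010: X X     X X
r11=1011: XXXX    XXXX
r12=1100: X   X   X   X
r13=1101: XX  XX  XX  XX
r14=1110: X X X X X X X X
r15=1111: XXXXXXXXXXXXXXXX
r16=10000: X               X
r17=10001: XX              XX
r18=10010: X X             X X
r19=10011: XXXX            XXXX
r20=10100: X   X           X   X
r21=10101: XX  XX          XX  XX
r22=10110: X X X X         X X X X
r23=10111: XXXXXXXX        XXXXXXXX
r24=11000: X       X       X       X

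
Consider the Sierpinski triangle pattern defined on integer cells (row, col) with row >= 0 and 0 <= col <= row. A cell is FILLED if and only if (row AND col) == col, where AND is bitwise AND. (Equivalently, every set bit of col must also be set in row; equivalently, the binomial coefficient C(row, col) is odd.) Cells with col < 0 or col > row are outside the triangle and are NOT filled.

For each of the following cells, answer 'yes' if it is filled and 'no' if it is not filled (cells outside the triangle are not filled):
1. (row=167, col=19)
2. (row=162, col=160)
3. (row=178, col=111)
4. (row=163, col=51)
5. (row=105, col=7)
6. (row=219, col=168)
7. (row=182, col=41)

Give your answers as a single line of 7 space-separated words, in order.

Answer: no yes no no no no no

Derivation:
(167,19): row=0b10100111, col=0b10011, row AND col = 0b11 = 3; 3 != 19 -> empty
(162,160): row=0b10100010, col=0b10100000, row AND col = 0b10100000 = 160; 160 == 160 -> filled
(178,111): row=0b10110010, col=0b1101111, row AND col = 0b100010 = 34; 34 != 111 -> empty
(163,51): row=0b10100011, col=0b110011, row AND col = 0b100011 = 35; 35 != 51 -> empty
(105,7): row=0b1101001, col=0b111, row AND col = 0b1 = 1; 1 != 7 -> empty
(219,168): row=0b11011011, col=0b10101000, row AND col = 0b10001000 = 136; 136 != 168 -> empty
(182,41): row=0b10110110, col=0b101001, row AND col = 0b100000 = 32; 32 != 41 -> empty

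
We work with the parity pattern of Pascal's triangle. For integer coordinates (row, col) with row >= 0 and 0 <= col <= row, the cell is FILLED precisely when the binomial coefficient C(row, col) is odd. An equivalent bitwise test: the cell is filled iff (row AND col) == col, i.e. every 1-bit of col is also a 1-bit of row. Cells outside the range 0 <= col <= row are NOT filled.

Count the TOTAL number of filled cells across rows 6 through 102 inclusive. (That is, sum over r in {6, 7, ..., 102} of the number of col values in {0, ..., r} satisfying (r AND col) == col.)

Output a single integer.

r6=110 pc2: +4 =4
r7=111 pc3: +8 =12
r8=1000 pc1: +2 =14
r9=1001 pc2: +4 =18
r10=1010 pc2: +4 =22
r11=1011 pc3: +8 =30
r12=1100 pc2: +4 =34
r13=1101 pc3: +8 =42
r14=1110 pc3: +8 =50
r15=1111 pc4: +16 =66
r16=10000 pc1: +2 =68
r17=10001 pc2: +4 =72
r18=10010 pc2: +4 =76
r19=10011 pc3: +8 =84
r20=10100 pc2: +4 =88
r21=10101 pc3: +8 =96
r22=10110 pc3: +8 =104
r23=10111 pc4: +16 =120
r24=11000 pc2: +4 =124
r25=11001 pc3: +8 =132
r26=11010 pc3: +8 =140
r27=11011 pc4: +16 =156
r28=11100 pc3: +8 =164
r29=11101 pc4: +16 =180
r30=11110 pc4: +16 =196
r31=11111 pc5: +32 =228
r32=100000 pc1: +2 =230
r33=100001 pc2: +4 =234
r34=100010 pc2: +4 =238
r35=100011 pc3: +8 =246
r36=100100 pc2: +4 =250
r37=100101 pc3: +8 =258
r38=100110 pc3: +8 =266
r39=100111 pc4: +16 =282
r40=101000 pc2: +4 =286
r41=101001 pc3: +8 =294
r42=101010 pc3: +8 =302
r43=101011 pc4: +16 =318
r44=101100 pc3: +8 =326
r45=101101 pc4: +16 =342
r46=101110 pc4: +16 =358
r47=101111 pc5: +32 =390
r48=110000 pc2: +4 =394
r49=110001 pc3: +8 =402
r50=110010 pc3: +8 =410
r51=110011 pc4: +16 =426
r52=110100 pc3: +8 =434
r53=110101 pc4: +16 =450
r54=110110 pc4: +16 =466
r55=110111 pc5: +32 =498
r56=111000 pc3: +8 =506
r57=111001 pc4: +16 =522
r58=111010 pc4: +16 =538
r59=111011 pc5: +32 =570
r60=111100 pc4: +16 =586
r61=111101 pc5: +32 =618
r62=111110 pc5: +32 =650
r63=111111 pc6: +64 =714
r64=1000000 pc1: +2 =716
r65=1000001 pc2: +4 =720
r66=1000010 pc2: +4 =724
r67=1000011 pc3: +8 =732
r68=1000100 pc2: +4 =736
r69=1000101 pc3: +8 =744
r70=1000110 pc3: +8 =752
r71=1000111 pc4: +16 =768
r72=1001000 pc2: +4 =772
r73=1001001 pc3: +8 =780
r74=1001010 pc3: +8 =788
r75=1001011 pc4: +16 =804
r76=1001100 pc3: +8 =812
r77=1001101 pc4: +16 =828
r78=1001110 pc4: +16 =844
r79=1001111 pc5: +32 =876
r80=1010000 pc2: +4 =880
r81=1010001 pc3: +8 =888
r82=1010010 pc3: +8 =896
r83=1010011 pc4: +16 =912
r84=1010100 pc3: +8 =920
r85=1010101 pc4: +16 =936
r86=1010110 pc4: +16 =952
r87=1010111 pc5: +32 =984
r88=1011000 pc3: +8 =992
r89=1011001 pc4: +16 =1008
r90=1011010 pc4: +16 =1024
r91=1011011 pc5: +32 =1056
r92=1011100 pc4: +16 =1072
r93=1011101 pc5: +32 =1104
r94=1011110 pc5: +32 =1136
r95=1011111 pc6: +64 =1200
r96=1100000 pc2: +4 =1204
r97=1100001 pc3: +8 =1212
r98=1100010 pc3: +8 =1220
r99=1100011 pc4: +16 =1236
r100=1100100 pc3: +8 =1244
r101=1100101 pc4: +16 =1260
r102=1100110 pc4: +16 =1276

Answer: 1276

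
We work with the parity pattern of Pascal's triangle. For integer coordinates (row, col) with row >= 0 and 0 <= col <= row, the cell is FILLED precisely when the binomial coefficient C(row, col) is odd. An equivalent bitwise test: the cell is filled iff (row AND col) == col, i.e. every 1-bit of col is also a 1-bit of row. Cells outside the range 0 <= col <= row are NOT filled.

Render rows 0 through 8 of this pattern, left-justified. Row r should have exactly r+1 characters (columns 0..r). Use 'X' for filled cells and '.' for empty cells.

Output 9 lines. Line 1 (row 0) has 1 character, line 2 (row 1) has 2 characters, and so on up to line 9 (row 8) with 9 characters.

r0=0: X
r1=1: XX
r2=10: X.X
r3=11: XXXX
r4=100: X...X
r5=101: XX..XX
r6=110: X.X.X.X
r7=111: XXXXXXXX
r8=1000: X.......X

Answer: X
XX
X.X
XXXX
X...X
XX..XX
X.X.X.X
XXXXXXXX
X.......X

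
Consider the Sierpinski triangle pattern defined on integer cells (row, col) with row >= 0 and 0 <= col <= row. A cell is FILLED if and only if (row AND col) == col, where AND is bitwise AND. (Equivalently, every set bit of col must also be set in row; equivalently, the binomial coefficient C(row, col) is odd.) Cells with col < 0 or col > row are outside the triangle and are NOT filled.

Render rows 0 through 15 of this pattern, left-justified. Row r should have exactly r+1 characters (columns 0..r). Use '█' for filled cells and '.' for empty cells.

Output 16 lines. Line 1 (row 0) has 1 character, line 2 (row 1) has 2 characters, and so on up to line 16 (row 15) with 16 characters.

Answer: █
██
█.█
████
█...█
██..██
█.█.█.█
████████
█.......█
██......██
█.█.....█.█
████....████
█...█...█...█
██..██..██..██
█.█.█.█.█.█.█.█
████████████████

Derivation:
r0=0: █
r1=1: ██
r2=10: █.█
r3=11: ████
r4=100: █...█
r5=101: ██..██
r6=110: █.█.█.█
r7=111: ████████
r8=1000: █.......█
r9=1001: ██......██
r10=1010: █.█.....█.█
r11=1011: ████....████
r12=1100: █...█...█...█
r13=1101: ██..██..██..██
r14=1110: █.█.█.█.█.█.█.█
r15=1111: ████████████████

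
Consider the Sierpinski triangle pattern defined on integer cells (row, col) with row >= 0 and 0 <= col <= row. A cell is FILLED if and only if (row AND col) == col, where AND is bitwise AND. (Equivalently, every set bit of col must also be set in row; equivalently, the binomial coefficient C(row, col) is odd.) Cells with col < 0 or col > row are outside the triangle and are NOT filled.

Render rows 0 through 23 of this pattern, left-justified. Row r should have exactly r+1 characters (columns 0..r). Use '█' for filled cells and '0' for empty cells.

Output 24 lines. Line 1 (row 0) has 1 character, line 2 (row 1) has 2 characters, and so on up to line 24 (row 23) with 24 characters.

Answer: █
██
█0█
████
█000█
██00██
█0█0█0█
████████
█0000000█
██000000██
█0█00000█0█
████0000████
█000█000█000█
██00██00██00██
█0█0█0█0█0█0█0█
████████████████
█000000000000000█
██00000000000000██
█0█0000000000000█0█
████000000000000████
█000█00000000000█000█
██00██0000000000██00██
█0█0█0█000000000█0█0█0█
████████00000000████████

Derivation:
r0=0: █
r1=1: ██
r2=10: █0█
r3=11: ████
r4=100: █000█
r5=101: ██00██
r6=110: █0█0█0█
r7=111: ████████
r8=1000: █0000000█
r9=1001: ██000000██
r10=1010: █0█00000█0█
r11=1011: ████0000████
r12=1100: █000█000█000█
r13=1101: ██00██00██00██
r14=1110: █0█0█0█0█0█0█0█
r15=1111: ████████████████
r16=10000: █000000000000000█
r17=10001: ██00000000000000██
r18=10010: █0█0000000000000█0█
r19=10011: ████000000000000████
r20=10100: █000█00000000000█000█
r21=10101: ██00██0000000000██00██
r22=10110: █0█0█0█000000000█0█0█0█
r23=10111: ████████00000000████████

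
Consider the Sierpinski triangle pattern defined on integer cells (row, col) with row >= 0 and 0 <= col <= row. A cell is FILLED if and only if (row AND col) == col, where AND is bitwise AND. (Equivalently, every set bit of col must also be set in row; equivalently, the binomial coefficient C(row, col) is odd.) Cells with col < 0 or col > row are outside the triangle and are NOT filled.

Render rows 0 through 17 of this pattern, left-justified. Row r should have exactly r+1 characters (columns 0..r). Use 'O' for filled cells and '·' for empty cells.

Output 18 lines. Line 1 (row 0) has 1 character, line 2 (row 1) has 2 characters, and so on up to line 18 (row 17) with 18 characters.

r0=0: O
r1=1: OO
r2=10: O·O
r3=11: OOOO
r4=100: O···O
r5=101: OO··OO
r6=110: O·O·O·O
r7=111: OOOOOOOO
r8=1000: O·······O
r9=1001: OO······OO
r10=1010: O·O·····O·O
r11=1011: OOOO····OOOO
r12=1100: O···O···O···O
r13=1101: OO··OO··OO··OO
r14=1110: O·O·O·O·O·O·O·O
r15=1111: OOOOOOOOOOOOOOOO
r16=10000: O···············O
r17=10001: OO··············OO

Answer: O
OO
O·O
OOOO
O···O
OO··OO
O·O·O·O
OOOOOOOO
O·······O
OO······OO
O·O·····O·O
OOOO····OOOO
O···O···O···O
OO··OO··OO··OO
O·O·O·O·O·O·O·O
OOOOOOOOOOOOOOOO
O···············O
OO··············OO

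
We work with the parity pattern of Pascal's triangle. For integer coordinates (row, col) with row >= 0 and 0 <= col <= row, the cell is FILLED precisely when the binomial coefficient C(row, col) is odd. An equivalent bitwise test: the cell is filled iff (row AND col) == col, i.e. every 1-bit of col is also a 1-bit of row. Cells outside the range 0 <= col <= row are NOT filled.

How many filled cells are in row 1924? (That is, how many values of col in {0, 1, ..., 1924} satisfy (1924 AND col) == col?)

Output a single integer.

Answer: 32

Derivation:
1924 in binary = 11110000100
popcount(1924) = number of 1-bits in 11110000100 = 5
A col c satisfies (1924 AND c) == c iff every set bit of c is also set in 1924; each of the 5 set bits of 1924 can independently be on or off in c.
count = 2^5 = 32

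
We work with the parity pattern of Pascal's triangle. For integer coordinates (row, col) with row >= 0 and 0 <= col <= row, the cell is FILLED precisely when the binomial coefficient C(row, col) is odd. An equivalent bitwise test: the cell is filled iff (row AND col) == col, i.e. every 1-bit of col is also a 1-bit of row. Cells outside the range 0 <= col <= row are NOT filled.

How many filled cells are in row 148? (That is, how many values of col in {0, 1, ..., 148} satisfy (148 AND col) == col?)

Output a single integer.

Answer: 8

Derivation:
148 in binary = 10010100
popcount(148) = number of 1-bits in 10010100 = 3
A col c satisfies (148 AND c) == c iff every set bit of c is also set in 148; each of the 3 set bits of 148 can independently be on or off in c.
count = 2^3 = 8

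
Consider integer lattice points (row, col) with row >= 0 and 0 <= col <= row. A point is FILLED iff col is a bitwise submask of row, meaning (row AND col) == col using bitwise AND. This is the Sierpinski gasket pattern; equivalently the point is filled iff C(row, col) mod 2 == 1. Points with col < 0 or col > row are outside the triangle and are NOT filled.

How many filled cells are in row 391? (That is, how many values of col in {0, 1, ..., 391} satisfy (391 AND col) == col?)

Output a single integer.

Answer: 32

Derivation:
391 in binary = 110000111
popcount(391) = number of 1-bits in 110000111 = 5
A col c satisfies (391 AND c) == c iff every set bit of c is also set in 391; each of the 5 set bits of 391 can independently be on or off in c.
count = 2^5 = 32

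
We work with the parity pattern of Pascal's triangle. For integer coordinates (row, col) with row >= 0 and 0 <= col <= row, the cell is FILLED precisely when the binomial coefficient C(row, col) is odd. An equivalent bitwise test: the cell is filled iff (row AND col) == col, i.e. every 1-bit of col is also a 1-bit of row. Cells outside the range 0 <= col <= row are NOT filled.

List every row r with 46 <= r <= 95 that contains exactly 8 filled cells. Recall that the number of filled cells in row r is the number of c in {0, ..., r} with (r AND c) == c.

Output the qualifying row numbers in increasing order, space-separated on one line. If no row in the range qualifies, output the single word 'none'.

Row r has 2^popcount(r) filled cells, so we need popcount(r) = log2(8) = 3.
Scan r = 46..95 and keep those with exactly 3 one-bits:
r=46=101110 popcount=4 -> skip
r=47=101111 popcount=5 -> skip
r=48=110000 popcount=2 -> skip
r=49=110001 popcount=3 -> KEEP
r=50=110010 popcount=3 -> KEEP
r=51=110011 popcount=4 -> skip
r=52=110100 popcount=3 -> KEEP
r=53=110101 popcount=4 -> skip
r=54=110110 popcount=4 -> skip
r=55=110111 popcount=5 -> skip
r=56=111000 popcount=3 -> KEEP
r=57=111001 popcount=4 -> skip
r=58=111010 popcount=4 -> skip
r=59=111011 popcount=5 -> skip
r=60=111100 popcount=4 -> skip
r=61=111101 popcount=5 -> skip
r=62=111110 popcount=5 -> skip
r=63=111111 popcount=6 -> skip
r=64=1000000 popcount=1 -> skip
r=65=1000001 popcount=2 -> skip
r=66=1000010 popcount=2 -> skip
r=67=1000011 popcount=3 -> KEEP
r=68=1000100 popcount=2 -> skip
r=69=1000101 popcount=3 -> KEEP
r=70=1000110 popcount=3 -> KEEP
r=71=1000111 popcount=4 -> skip
r=72=1001000 popcount=2 -> skip
r=73=1001001 popcount=3 -> KEEP
r=74=1001010 popcount=3 -> KEEP
r=75=1001011 popcount=4 -> skip
r=76=1001100 popcount=3 -> KEEP
r=77=1001101 popcount=4 -> skip
r=78=1001110 popcount=4 -> skip
r=79=1001111 popcount=5 -> skip
r=80=1010000 popcount=2 -> skip
r=81=1010001 popcount=3 -> KEEP
r=82=1010010 popcount=3 -> KEEP
r=83=1010011 popcount=4 -> skip
r=84=1010100 popcount=3 -> KEEP
r=85=1010101 popcount=4 -> skip
r=86=1010110 popcount=4 -> skip
r=87=1010111 popcount=5 -> skip
r=88=1011000 popcount=3 -> KEEP
r=89=1011001 popcount=4 -> skip
r=90=1011010 popcount=4 -> skip
r=91=1011011 popcount=5 -> skip
r=92=1011100 popcount=4 -> skip
r=93=1011101 popcount=5 -> skip
r=94=1011110 popcount=5 -> skip
r=95=1011111 popcount=6 -> skip
Kept rows: 49 50 52 56 67 69 70 73 74 76 81 82 84 88

Answer: 49 50 52 56 67 69 70 73 74 76 81 82 84 88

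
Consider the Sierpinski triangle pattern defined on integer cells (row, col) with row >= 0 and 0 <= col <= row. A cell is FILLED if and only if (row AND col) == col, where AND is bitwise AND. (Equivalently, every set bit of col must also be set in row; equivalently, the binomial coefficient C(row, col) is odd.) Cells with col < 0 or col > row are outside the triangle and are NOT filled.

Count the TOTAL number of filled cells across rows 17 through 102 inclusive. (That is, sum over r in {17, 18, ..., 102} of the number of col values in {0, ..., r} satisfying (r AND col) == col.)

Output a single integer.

Answer: 1208

Derivation:
r17=10001 pc2: +4 =4
r18=10010 pc2: +4 =8
r19=10011 pc3: +8 =16
r20=10100 pc2: +4 =20
r21=10101 pc3: +8 =28
r22=10110 pc3: +8 =36
r23=10111 pc4: +16 =52
r24=11000 pc2: +4 =56
r25=11001 pc3: +8 =64
r26=11010 pc3: +8 =72
r27=11011 pc4: +16 =88
r28=11100 pc3: +8 =96
r29=11101 pc4: +16 =112
r30=11110 pc4: +16 =128
r31=11111 pc5: +32 =160
r32=100000 pc1: +2 =162
r33=100001 pc2: +4 =166
r34=100010 pc2: +4 =170
r35=100011 pc3: +8 =178
r36=100100 pc2: +4 =182
r37=100101 pc3: +8 =190
r38=100110 pc3: +8 =198
r39=100111 pc4: +16 =214
r40=101000 pc2: +4 =218
r41=101001 pc3: +8 =226
r42=101010 pc3: +8 =234
r43=101011 pc4: +16 =250
r44=101100 pc3: +8 =258
r45=101101 pc4: +16 =274
r46=101110 pc4: +16 =290
r47=101111 pc5: +32 =322
r48=110000 pc2: +4 =326
r49=110001 pc3: +8 =334
r50=110010 pc3: +8 =342
r51=110011 pc4: +16 =358
r52=110100 pc3: +8 =366
r53=110101 pc4: +16 =382
r54=110110 pc4: +16 =398
r55=110111 pc5: +32 =430
r56=111000 pc3: +8 =438
r57=111001 pc4: +16 =454
r58=111010 pc4: +16 =470
r59=111011 pc5: +32 =502
r60=111100 pc4: +16 =518
r61=111101 pc5: +32 =550
r62=111110 pc5: +32 =582
r63=111111 pc6: +64 =646
r64=1000000 pc1: +2 =648
r65=1000001 pc2: +4 =652
r66=1000010 pc2: +4 =656
r67=1000011 pc3: +8 =664
r68=1000100 pc2: +4 =668
r69=1000101 pc3: +8 =676
r70=1000110 pc3: +8 =684
r71=1000111 pc4: +16 =700
r72=1001000 pc2: +4 =704
r73=1001001 pc3: +8 =712
r74=1001010 pc3: +8 =720
r75=1001011 pc4: +16 =736
r76=1001100 pc3: +8 =744
r77=1001101 pc4: +16 =760
r78=1001110 pc4: +16 =776
r79=1001111 pc5: +32 =808
r80=1010000 pc2: +4 =812
r81=1010001 pc3: +8 =820
r82=1010010 pc3: +8 =828
r83=1010011 pc4: +16 =844
r84=1010100 pc3: +8 =852
r85=1010101 pc4: +16 =868
r86=1010110 pc4: +16 =884
r87=1010111 pc5: +32 =916
r88=1011000 pc3: +8 =924
r89=1011001 pc4: +16 =940
r90=1011010 pc4: +16 =956
r91=1011011 pc5: +32 =988
r92=1011100 pc4: +16 =1004
r93=1011101 pc5: +32 =1036
r94=1011110 pc5: +32 =1068
r95=1011111 pc6: +64 =1132
r96=1100000 pc2: +4 =1136
r97=1100001 pc3: +8 =1144
r98=1100010 pc3: +8 =1152
r99=1100011 pc4: +16 =1168
r100=1100100 pc3: +8 =1176
r101=1100101 pc4: +16 =1192
r102=1100110 pc4: +16 =1208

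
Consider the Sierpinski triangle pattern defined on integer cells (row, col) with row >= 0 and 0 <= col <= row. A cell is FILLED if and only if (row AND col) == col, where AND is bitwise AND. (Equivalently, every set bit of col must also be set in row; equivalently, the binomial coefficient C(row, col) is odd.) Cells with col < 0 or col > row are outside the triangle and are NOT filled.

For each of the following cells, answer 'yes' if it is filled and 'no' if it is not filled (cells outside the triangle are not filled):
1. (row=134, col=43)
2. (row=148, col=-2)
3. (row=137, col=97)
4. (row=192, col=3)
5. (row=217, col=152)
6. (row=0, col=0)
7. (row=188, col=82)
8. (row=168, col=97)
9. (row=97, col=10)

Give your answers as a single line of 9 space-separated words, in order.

(134,43): row=0b10000110, col=0b101011, row AND col = 0b10 = 2; 2 != 43 -> empty
(148,-2): col outside [0, 148] -> not filled
(137,97): row=0b10001001, col=0b1100001, row AND col = 0b1 = 1; 1 != 97 -> empty
(192,3): row=0b11000000, col=0b11, row AND col = 0b0 = 0; 0 != 3 -> empty
(217,152): row=0b11011001, col=0b10011000, row AND col = 0b10011000 = 152; 152 == 152 -> filled
(0,0): row=0b0, col=0b0, row AND col = 0b0 = 0; 0 == 0 -> filled
(188,82): row=0b10111100, col=0b1010010, row AND col = 0b10000 = 16; 16 != 82 -> empty
(168,97): row=0b10101000, col=0b1100001, row AND col = 0b100000 = 32; 32 != 97 -> empty
(97,10): row=0b1100001, col=0b1010, row AND col = 0b0 = 0; 0 != 10 -> empty

Answer: no no no no yes yes no no no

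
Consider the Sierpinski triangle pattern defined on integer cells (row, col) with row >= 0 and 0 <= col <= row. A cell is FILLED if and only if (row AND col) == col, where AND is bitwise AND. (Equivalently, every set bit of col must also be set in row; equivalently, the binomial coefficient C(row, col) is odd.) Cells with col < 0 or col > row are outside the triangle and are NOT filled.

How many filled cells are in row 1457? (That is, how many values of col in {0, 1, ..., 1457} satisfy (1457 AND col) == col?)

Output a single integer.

1457 in binary = 10110110001
popcount(1457) = number of 1-bits in 10110110001 = 6
A col c satisfies (1457 AND c) == c iff every set bit of c is also set in 1457; each of the 6 set bits of 1457 can independently be on or off in c.
count = 2^6 = 64

Answer: 64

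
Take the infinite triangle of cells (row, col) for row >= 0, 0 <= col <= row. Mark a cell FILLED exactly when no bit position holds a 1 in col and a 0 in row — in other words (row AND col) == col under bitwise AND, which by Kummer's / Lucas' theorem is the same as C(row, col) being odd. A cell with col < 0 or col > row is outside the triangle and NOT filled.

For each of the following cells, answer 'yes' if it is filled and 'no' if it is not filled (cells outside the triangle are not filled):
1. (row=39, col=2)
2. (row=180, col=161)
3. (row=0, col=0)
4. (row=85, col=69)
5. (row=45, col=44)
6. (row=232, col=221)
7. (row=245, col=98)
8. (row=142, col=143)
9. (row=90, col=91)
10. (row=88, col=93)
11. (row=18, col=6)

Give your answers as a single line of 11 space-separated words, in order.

Answer: yes no yes yes yes no no no no no no

Derivation:
(39,2): row=0b100111, col=0b10, row AND col = 0b10 = 2; 2 == 2 -> filled
(180,161): row=0b10110100, col=0b10100001, row AND col = 0b10100000 = 160; 160 != 161 -> empty
(0,0): row=0b0, col=0b0, row AND col = 0b0 = 0; 0 == 0 -> filled
(85,69): row=0b1010101, col=0b1000101, row AND col = 0b1000101 = 69; 69 == 69 -> filled
(45,44): row=0b101101, col=0b101100, row AND col = 0b101100 = 44; 44 == 44 -> filled
(232,221): row=0b11101000, col=0b11011101, row AND col = 0b11001000 = 200; 200 != 221 -> empty
(245,98): row=0b11110101, col=0b1100010, row AND col = 0b1100000 = 96; 96 != 98 -> empty
(142,143): col outside [0, 142] -> not filled
(90,91): col outside [0, 90] -> not filled
(88,93): col outside [0, 88] -> not filled
(18,6): row=0b10010, col=0b110, row AND col = 0b10 = 2; 2 != 6 -> empty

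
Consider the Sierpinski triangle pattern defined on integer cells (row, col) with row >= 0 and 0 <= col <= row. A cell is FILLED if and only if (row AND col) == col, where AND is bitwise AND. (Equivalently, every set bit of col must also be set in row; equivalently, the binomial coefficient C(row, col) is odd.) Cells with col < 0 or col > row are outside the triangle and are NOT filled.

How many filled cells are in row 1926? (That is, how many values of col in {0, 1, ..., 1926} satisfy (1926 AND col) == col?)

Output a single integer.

Answer: 64

Derivation:
1926 in binary = 11110000110
popcount(1926) = number of 1-bits in 11110000110 = 6
A col c satisfies (1926 AND c) == c iff every set bit of c is also set in 1926; each of the 6 set bits of 1926 can independently be on or off in c.
count = 2^6 = 64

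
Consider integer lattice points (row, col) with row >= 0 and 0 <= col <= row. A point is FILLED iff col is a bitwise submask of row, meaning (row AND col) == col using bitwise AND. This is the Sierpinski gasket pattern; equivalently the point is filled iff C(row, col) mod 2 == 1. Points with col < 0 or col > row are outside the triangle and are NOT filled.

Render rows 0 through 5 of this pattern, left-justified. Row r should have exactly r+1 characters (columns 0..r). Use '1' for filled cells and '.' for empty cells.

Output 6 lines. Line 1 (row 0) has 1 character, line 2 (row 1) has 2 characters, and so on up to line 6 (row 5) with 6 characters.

r0=0: 1
r1=1: 11
r2=10: 1.1
r3=11: 1111
r4=100: 1...1
r5=101: 11..11

Answer: 1
11
1.1
1111
1...1
11..11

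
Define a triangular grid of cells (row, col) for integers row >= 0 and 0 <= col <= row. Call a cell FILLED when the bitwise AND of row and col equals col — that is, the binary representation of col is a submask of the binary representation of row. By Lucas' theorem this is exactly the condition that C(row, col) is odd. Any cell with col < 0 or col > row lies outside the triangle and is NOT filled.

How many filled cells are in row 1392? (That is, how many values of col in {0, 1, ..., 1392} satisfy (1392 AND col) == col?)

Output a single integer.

1392 in binary = 10101110000
popcount(1392) = number of 1-bits in 10101110000 = 5
A col c satisfies (1392 AND c) == c iff every set bit of c is also set in 1392; each of the 5 set bits of 1392 can independently be on or off in c.
count = 2^5 = 32

Answer: 32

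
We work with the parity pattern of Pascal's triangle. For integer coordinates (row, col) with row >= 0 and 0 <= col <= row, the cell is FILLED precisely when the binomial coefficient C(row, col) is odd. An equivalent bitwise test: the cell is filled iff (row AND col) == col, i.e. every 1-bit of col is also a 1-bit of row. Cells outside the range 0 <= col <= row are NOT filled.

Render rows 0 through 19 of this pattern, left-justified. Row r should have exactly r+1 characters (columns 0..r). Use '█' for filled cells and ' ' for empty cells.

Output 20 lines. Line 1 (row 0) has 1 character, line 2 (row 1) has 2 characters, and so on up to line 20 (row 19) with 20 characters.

r0=0: █
r1=1: ██
r2=10: █ █
r3=11: ████
r4=100: █   █
r5=101: ██  ██
r6=110: █ █ █ █
r7=111: ████████
r8=1000: █       █
r9=1001: ██      ██
r10=1010: █ █     █ █
r11=1011: ████    ████
r12=1100: █   █   █   █
r13=1101: ██  ██  ██  ██
r14=1110: █ █ █ █ █ █ █ █
r15=1111: ████████████████
r16=10000: █               █
r17=10001: ██              ██
r18=10010: █ █             █ █
r19=10011: ████            ████

Answer: █
██
█ █
████
█   █
██  ██
█ █ █ █
████████
█       █
██      ██
█ █     █ █
████    ████
█   █   █   █
██  ██  ██  ██
█ █ █ █ █ █ █ █
████████████████
█               █
██              ██
█ █             █ █
████            ████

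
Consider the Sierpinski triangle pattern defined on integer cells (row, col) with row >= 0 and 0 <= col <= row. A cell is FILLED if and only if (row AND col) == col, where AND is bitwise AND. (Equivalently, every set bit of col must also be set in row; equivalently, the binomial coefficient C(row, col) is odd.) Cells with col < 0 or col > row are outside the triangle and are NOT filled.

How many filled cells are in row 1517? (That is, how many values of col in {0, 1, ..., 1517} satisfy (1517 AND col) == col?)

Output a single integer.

Answer: 256

Derivation:
1517 in binary = 10111101101
popcount(1517) = number of 1-bits in 10111101101 = 8
A col c satisfies (1517 AND c) == c iff every set bit of c is also set in 1517; each of the 8 set bits of 1517 can independently be on or off in c.
count = 2^8 = 256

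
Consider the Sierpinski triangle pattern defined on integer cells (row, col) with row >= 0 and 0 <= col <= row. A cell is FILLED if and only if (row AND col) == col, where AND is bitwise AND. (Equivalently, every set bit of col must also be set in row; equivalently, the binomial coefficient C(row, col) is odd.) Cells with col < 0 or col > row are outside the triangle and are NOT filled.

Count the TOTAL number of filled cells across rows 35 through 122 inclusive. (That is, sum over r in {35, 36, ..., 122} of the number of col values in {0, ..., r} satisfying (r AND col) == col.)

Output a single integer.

Answer: 1582

Derivation:
r35=100011 pc3: +8 =8
r36=100100 pc2: +4 =12
r37=100101 pc3: +8 =20
r38=100110 pc3: +8 =28
r39=100111 pc4: +16 =44
r40=101000 pc2: +4 =48
r41=101001 pc3: +8 =56
r42=101010 pc3: +8 =64
r43=101011 pc4: +16 =80
r44=101100 pc3: +8 =88
r45=101101 pc4: +16 =104
r46=101110 pc4: +16 =120
r47=101111 pc5: +32 =152
r48=110000 pc2: +4 =156
r49=110001 pc3: +8 =164
r50=110010 pc3: +8 =172
r51=110011 pc4: +16 =188
r52=110100 pc3: +8 =196
r53=110101 pc4: +16 =212
r54=110110 pc4: +16 =228
r55=110111 pc5: +32 =260
r56=111000 pc3: +8 =268
r57=111001 pc4: +16 =284
r58=111010 pc4: +16 =300
r59=111011 pc5: +32 =332
r60=111100 pc4: +16 =348
r61=111101 pc5: +32 =380
r62=111110 pc5: +32 =412
r63=111111 pc6: +64 =476
r64=1000000 pc1: +2 =478
r65=1000001 pc2: +4 =482
r66=1000010 pc2: +4 =486
r67=1000011 pc3: +8 =494
r68=1000100 pc2: +4 =498
r69=1000101 pc3: +8 =506
r70=1000110 pc3: +8 =514
r71=1000111 pc4: +16 =530
r72=1001000 pc2: +4 =534
r73=1001001 pc3: +8 =542
r74=1001010 pc3: +8 =550
r75=1001011 pc4: +16 =566
r76=1001100 pc3: +8 =574
r77=1001101 pc4: +16 =590
r78=1001110 pc4: +16 =606
r79=1001111 pc5: +32 =638
r80=1010000 pc2: +4 =642
r81=1010001 pc3: +8 =650
r82=1010010 pc3: +8 =658
r83=1010011 pc4: +16 =674
r84=1010100 pc3: +8 =682
r85=1010101 pc4: +16 =698
r86=1010110 pc4: +16 =714
r87=1010111 pc5: +32 =746
r88=1011000 pc3: +8 =754
r89=1011001 pc4: +16 =770
r90=1011010 pc4: +16 =786
r91=1011011 pc5: +32 =818
r92=1011100 pc4: +16 =834
r93=1011101 pc5: +32 =866
r94=1011110 pc5: +32 =898
r95=1011111 pc6: +64 =962
r96=1100000 pc2: +4 =966
r97=1100001 pc3: +8 =974
r98=1100010 pc3: +8 =982
r99=1100011 pc4: +16 =998
r100=1100100 pc3: +8 =1006
r101=1100101 pc4: +16 =1022
r102=1100110 pc4: +16 =1038
r103=1100111 pc5: +32 =1070
r104=1101000 pc3: +8 =1078
r105=1101001 pc4: +16 =1094
r106=1101010 pc4: +16 =1110
r107=1101011 pc5: +32 =1142
r108=1101100 pc4: +16 =1158
r109=1101101 pc5: +32 =1190
r110=1101110 pc5: +32 =1222
r111=1101111 pc6: +64 =1286
r112=1110000 pc3: +8 =1294
r113=1110001 pc4: +16 =1310
r114=1110010 pc4: +16 =1326
r115=1110011 pc5: +32 =1358
r116=1110100 pc4: +16 =1374
r117=1110101 pc5: +32 =1406
r118=1110110 pc5: +32 =1438
r119=1110111 pc6: +64 =1502
r120=1111000 pc4: +16 =1518
r121=1111001 pc5: +32 =1550
r122=1111010 pc5: +32 =1582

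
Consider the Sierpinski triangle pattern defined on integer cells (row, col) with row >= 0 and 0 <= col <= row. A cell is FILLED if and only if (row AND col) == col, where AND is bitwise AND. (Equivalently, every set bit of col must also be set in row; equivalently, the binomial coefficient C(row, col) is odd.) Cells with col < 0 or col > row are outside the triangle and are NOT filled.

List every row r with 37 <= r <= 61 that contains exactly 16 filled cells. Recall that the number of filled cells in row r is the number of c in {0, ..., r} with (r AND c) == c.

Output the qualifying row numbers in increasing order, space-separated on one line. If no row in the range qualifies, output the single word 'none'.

Row r has 2^popcount(r) filled cells, so we need popcount(r) = log2(16) = 4.
Scan r = 37..61 and keep those with exactly 4 one-bits:
r=37=100101 popcount=3 -> skip
r=38=100110 popcount=3 -> skip
r=39=100111 popcount=4 -> KEEP
r=40=101000 popcount=2 -> skip
r=41=101001 popcount=3 -> skip
r=42=101010 popcount=3 -> skip
r=43=101011 popcount=4 -> KEEP
r=44=101100 popcount=3 -> skip
r=45=101101 popcount=4 -> KEEP
r=46=101110 popcount=4 -> KEEP
r=47=101111 popcount=5 -> skip
r=48=110000 popcount=2 -> skip
r=49=110001 popcount=3 -> skip
r=50=110010 popcount=3 -> skip
r=51=110011 popcount=4 -> KEEP
r=52=110100 popcount=3 -> skip
r=53=110101 popcount=4 -> KEEP
r=54=110110 popcount=4 -> KEEP
r=55=110111 popcount=5 -> skip
r=56=111000 popcount=3 -> skip
r=57=111001 popcount=4 -> KEEP
r=58=111010 popcount=4 -> KEEP
r=59=111011 popcount=5 -> skip
r=60=111100 popcount=4 -> KEEP
r=61=111101 popcount=5 -> skip
Kept rows: 39 43 45 46 51 53 54 57 58 60

Answer: 39 43 45 46 51 53 54 57 58 60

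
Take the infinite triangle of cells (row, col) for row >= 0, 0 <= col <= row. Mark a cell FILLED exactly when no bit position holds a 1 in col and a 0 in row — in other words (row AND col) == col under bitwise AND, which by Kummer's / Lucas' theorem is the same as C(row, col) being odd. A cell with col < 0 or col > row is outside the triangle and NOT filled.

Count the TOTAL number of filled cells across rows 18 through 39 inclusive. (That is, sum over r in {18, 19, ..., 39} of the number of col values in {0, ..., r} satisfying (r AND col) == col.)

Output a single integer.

r18=10010 pc2: +4 =4
r19=10011 pc3: +8 =12
r20=10100 pc2: +4 =16
r21=10101 pc3: +8 =24
r22=10110 pc3: +8 =32
r23=10111 pc4: +16 =48
r24=11000 pc2: +4 =52
r25=11001 pc3: +8 =60
r26=11010 pc3: +8 =68
r27=11011 pc4: +16 =84
r28=11100 pc3: +8 =92
r29=11101 pc4: +16 =108
r30=11110 pc4: +16 =124
r31=11111 pc5: +32 =156
r32=100000 pc1: +2 =158
r33=100001 pc2: +4 =162
r34=100010 pc2: +4 =166
r35=100011 pc3: +8 =174
r36=100100 pc2: +4 =178
r37=100101 pc3: +8 =186
r38=100110 pc3: +8 =194
r39=100111 pc4: +16 =210

Answer: 210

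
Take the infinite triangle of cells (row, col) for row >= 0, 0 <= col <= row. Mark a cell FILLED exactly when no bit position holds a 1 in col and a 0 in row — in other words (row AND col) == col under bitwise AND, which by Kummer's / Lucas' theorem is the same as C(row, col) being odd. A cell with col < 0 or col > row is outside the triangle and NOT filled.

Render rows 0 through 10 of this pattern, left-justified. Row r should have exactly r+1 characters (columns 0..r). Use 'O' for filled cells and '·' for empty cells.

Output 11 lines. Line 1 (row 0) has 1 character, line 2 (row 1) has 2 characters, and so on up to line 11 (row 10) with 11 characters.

Answer: O
OO
O·O
OOOO
O···O
OO··OO
O·O·O·O
OOOOOOOO
O·······O
OO······OO
O·O·····O·O

Derivation:
r0=0: O
r1=1: OO
r2=10: O·O
r3=11: OOOO
r4=100: O···O
r5=101: OO··OO
r6=110: O·O·O·O
r7=111: OOOOOOOO
r8=1000: O·······O
r9=1001: OO······OO
r10=1010: O·O·····O·O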